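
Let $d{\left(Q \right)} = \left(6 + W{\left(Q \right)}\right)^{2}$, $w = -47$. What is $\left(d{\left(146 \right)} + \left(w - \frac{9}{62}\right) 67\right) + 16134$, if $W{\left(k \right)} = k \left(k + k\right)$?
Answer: $\frac{112716745195}{62} \approx 1.818 \cdot 10^{9}$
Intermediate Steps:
$W{\left(k \right)} = 2 k^{2}$ ($W{\left(k \right)} = k 2 k = 2 k^{2}$)
$d{\left(Q \right)} = \left(6 + 2 Q^{2}\right)^{2}$
$\left(d{\left(146 \right)} + \left(w - \frac{9}{62}\right) 67\right) + 16134 = \left(4 \left(3 + 146^{2}\right)^{2} + \left(-47 - \frac{9}{62}\right) 67\right) + 16134 = \left(4 \left(3 + 21316\right)^{2} + \left(-47 - \frac{9}{62}\right) 67\right) + 16134 = \left(4 \cdot 21319^{2} + \left(-47 - \frac{9}{62}\right) 67\right) + 16134 = \left(4 \cdot 454499761 - \frac{195841}{62}\right) + 16134 = \left(1817999044 - \frac{195841}{62}\right) + 16134 = \frac{112715744887}{62} + 16134 = \frac{112716745195}{62}$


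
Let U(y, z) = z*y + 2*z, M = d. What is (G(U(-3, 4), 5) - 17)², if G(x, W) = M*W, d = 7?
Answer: 324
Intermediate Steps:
M = 7
U(y, z) = 2*z + y*z (U(y, z) = y*z + 2*z = 2*z + y*z)
G(x, W) = 7*W
(G(U(-3, 4), 5) - 17)² = (7*5 - 17)² = (35 - 17)² = 18² = 324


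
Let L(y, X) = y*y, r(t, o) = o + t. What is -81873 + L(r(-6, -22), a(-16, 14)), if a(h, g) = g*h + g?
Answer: -81089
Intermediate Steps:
a(h, g) = g + g*h
L(y, X) = y**2
-81873 + L(r(-6, -22), a(-16, 14)) = -81873 + (-22 - 6)**2 = -81873 + (-28)**2 = -81873 + 784 = -81089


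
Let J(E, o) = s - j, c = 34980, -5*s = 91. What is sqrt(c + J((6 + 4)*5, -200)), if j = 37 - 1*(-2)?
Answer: sqrt(873070)/5 ≈ 186.88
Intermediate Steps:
s = -91/5 (s = -1/5*91 = -91/5 ≈ -18.200)
j = 39 (j = 37 + 2 = 39)
J(E, o) = -286/5 (J(E, o) = -91/5 - 1*39 = -91/5 - 39 = -286/5)
sqrt(c + J((6 + 4)*5, -200)) = sqrt(34980 - 286/5) = sqrt(174614/5) = sqrt(873070)/5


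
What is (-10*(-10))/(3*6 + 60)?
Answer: 50/39 ≈ 1.2821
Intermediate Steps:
(-10*(-10))/(3*6 + 60) = 100/(18 + 60) = 100/78 = 100*(1/78) = 50/39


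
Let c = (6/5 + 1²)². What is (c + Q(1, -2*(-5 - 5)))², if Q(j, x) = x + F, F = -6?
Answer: 221841/625 ≈ 354.95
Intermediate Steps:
Q(j, x) = -6 + x (Q(j, x) = x - 6 = -6 + x)
c = 121/25 (c = (6*(⅕) + 1)² = (6/5 + 1)² = (11/5)² = 121/25 ≈ 4.8400)
(c + Q(1, -2*(-5 - 5)))² = (121/25 + (-6 - 2*(-5 - 5)))² = (121/25 + (-6 - 2*(-10)))² = (121/25 + (-6 + 20))² = (121/25 + 14)² = (471/25)² = 221841/625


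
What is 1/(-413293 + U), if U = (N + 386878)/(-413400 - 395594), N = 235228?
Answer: -404497/167176089674 ≈ -2.4196e-6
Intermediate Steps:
U = -311053/404497 (U = (235228 + 386878)/(-413400 - 395594) = 622106/(-808994) = 622106*(-1/808994) = -311053/404497 ≈ -0.76899)
1/(-413293 + U) = 1/(-413293 - 311053/404497) = 1/(-167176089674/404497) = -404497/167176089674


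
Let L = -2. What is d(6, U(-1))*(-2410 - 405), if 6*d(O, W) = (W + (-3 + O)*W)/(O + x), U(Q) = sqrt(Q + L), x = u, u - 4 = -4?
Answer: -2815*I*sqrt(3)/9 ≈ -541.75*I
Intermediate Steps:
u = 0 (u = 4 - 4 = 0)
x = 0
U(Q) = sqrt(-2 + Q) (U(Q) = sqrt(Q - 2) = sqrt(-2 + Q))
d(O, W) = (W + W*(-3 + O))/(6*O) (d(O, W) = ((W + (-3 + O)*W)/(O + 0))/6 = ((W + W*(-3 + O))/O)/6 = (W + W*(-3 + O))/(6*O))
d(6, U(-1))*(-2410 - 405) = ((1/6)*sqrt(-2 - 1)*(-2 + 6)/6)*(-2410 - 405) = ((1/6)*sqrt(-3)*(1/6)*4)*(-2815) = ((1/6)*(I*sqrt(3))*(1/6)*4)*(-2815) = (I*sqrt(3)/9)*(-2815) = -2815*I*sqrt(3)/9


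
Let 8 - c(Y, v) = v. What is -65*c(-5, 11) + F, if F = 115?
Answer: 310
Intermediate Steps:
c(Y, v) = 8 - v
-65*c(-5, 11) + F = -65*(8 - 1*11) + 115 = -65*(8 - 11) + 115 = -65*(-3) + 115 = 195 + 115 = 310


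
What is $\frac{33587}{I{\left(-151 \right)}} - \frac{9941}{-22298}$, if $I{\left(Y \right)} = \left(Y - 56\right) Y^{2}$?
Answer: $\frac{46170678461}{105242256486} \approx 0.43871$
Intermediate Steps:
$I{\left(Y \right)} = Y^{2} \left(-56 + Y\right)$ ($I{\left(Y \right)} = \left(-56 + Y\right) Y^{2} = Y^{2} \left(-56 + Y\right)$)
$\frac{33587}{I{\left(-151 \right)}} - \frac{9941}{-22298} = \frac{33587}{\left(-151\right)^{2} \left(-56 - 151\right)} - \frac{9941}{-22298} = \frac{33587}{22801 \left(-207\right)} - - \frac{9941}{22298} = \frac{33587}{-4719807} + \frac{9941}{22298} = 33587 \left(- \frac{1}{4719807}\right) + \frac{9941}{22298} = - \frac{33587}{4719807} + \frac{9941}{22298} = \frac{46170678461}{105242256486}$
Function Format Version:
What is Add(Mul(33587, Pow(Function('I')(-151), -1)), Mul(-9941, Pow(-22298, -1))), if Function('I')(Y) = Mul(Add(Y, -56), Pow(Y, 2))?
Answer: Rational(46170678461, 105242256486) ≈ 0.43871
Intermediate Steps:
Function('I')(Y) = Mul(Pow(Y, 2), Add(-56, Y)) (Function('I')(Y) = Mul(Add(-56, Y), Pow(Y, 2)) = Mul(Pow(Y, 2), Add(-56, Y)))
Add(Mul(33587, Pow(Function('I')(-151), -1)), Mul(-9941, Pow(-22298, -1))) = Add(Mul(33587, Pow(Mul(Pow(-151, 2), Add(-56, -151)), -1)), Mul(-9941, Pow(-22298, -1))) = Add(Mul(33587, Pow(Mul(22801, -207), -1)), Mul(-9941, Rational(-1, 22298))) = Add(Mul(33587, Pow(-4719807, -1)), Rational(9941, 22298)) = Add(Mul(33587, Rational(-1, 4719807)), Rational(9941, 22298)) = Add(Rational(-33587, 4719807), Rational(9941, 22298)) = Rational(46170678461, 105242256486)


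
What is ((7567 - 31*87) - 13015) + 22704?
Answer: 14559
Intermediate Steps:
((7567 - 31*87) - 13015) + 22704 = ((7567 - 2697) - 13015) + 22704 = (4870 - 13015) + 22704 = -8145 + 22704 = 14559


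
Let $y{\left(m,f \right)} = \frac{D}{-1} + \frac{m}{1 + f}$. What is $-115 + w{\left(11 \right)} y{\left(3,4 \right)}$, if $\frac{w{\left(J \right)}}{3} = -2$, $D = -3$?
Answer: $- \frac{683}{5} \approx -136.6$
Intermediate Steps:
$y{\left(m,f \right)} = 3 + \frac{m}{1 + f}$ ($y{\left(m,f \right)} = - \frac{3}{-1} + \frac{m}{1 + f} = \left(-3\right) \left(-1\right) + \frac{m}{1 + f} = 3 + \frac{m}{1 + f}$)
$w{\left(J \right)} = -6$ ($w{\left(J \right)} = 3 \left(-2\right) = -6$)
$-115 + w{\left(11 \right)} y{\left(3,4 \right)} = -115 - 6 \frac{3 + 3 + 3 \cdot 4}{1 + 4} = -115 - 6 \frac{3 + 3 + 12}{5} = -115 - 6 \cdot \frac{1}{5} \cdot 18 = -115 - \frac{108}{5} = - \frac{683}{5}$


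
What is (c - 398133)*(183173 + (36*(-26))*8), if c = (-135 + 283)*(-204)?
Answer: -75250277625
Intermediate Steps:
c = -30192 (c = 148*(-204) = -30192)
(c - 398133)*(183173 + (36*(-26))*8) = (-30192 - 398133)*(183173 + (36*(-26))*8) = -428325*(183173 - 936*8) = -428325*(183173 - 7488) = -428325*175685 = -75250277625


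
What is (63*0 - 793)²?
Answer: 628849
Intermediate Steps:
(63*0 - 793)² = (0 - 793)² = (-793)² = 628849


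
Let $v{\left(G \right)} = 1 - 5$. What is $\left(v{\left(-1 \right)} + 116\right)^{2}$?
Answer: $12544$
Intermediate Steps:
$v{\left(G \right)} = -4$ ($v{\left(G \right)} = 1 - 5 = -4$)
$\left(v{\left(-1 \right)} + 116\right)^{2} = \left(-4 + 116\right)^{2} = 112^{2} = 12544$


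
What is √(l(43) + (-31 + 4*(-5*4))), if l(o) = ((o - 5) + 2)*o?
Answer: √1609 ≈ 40.112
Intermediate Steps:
l(o) = o*(-3 + o) (l(o) = ((-5 + o) + 2)*o = (-3 + o)*o = o*(-3 + o))
√(l(43) + (-31 + 4*(-5*4))) = √(43*(-3 + 43) + (-31 + 4*(-5*4))) = √(43*40 + (-31 + 4*(-20))) = √(1720 + (-31 - 80)) = √(1720 - 111) = √1609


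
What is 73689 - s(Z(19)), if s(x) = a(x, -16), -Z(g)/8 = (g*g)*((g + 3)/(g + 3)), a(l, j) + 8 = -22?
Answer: 73719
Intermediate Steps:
a(l, j) = -30 (a(l, j) = -8 - 22 = -30)
Z(g) = -8*g² (Z(g) = -8*g*g*(g + 3)/(g + 3) = -8*g²*(3 + g)/(3 + g) = -8*g²)
s(x) = -30
73689 - s(Z(19)) = 73689 - 1*(-30) = 73689 + 30 = 73719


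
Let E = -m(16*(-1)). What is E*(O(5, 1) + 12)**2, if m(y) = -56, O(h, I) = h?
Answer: 16184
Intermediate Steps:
E = 56 (E = -1*(-56) = 56)
E*(O(5, 1) + 12)**2 = 56*(5 + 12)**2 = 56*17**2 = 56*289 = 16184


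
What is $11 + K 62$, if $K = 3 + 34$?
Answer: $2305$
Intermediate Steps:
$K = 37$
$11 + K 62 = 11 + 37 \cdot 62 = 11 + 2294 = 2305$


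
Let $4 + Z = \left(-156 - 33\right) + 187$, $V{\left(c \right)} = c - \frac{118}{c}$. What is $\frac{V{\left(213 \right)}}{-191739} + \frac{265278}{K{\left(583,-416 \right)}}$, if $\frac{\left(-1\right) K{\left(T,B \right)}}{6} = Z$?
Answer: $\frac{601892214395}{81680814} \approx 7368.8$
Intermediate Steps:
$V{\left(c \right)} = c - \frac{118}{c}$
$Z = -6$ ($Z = -4 + \left(\left(-156 - 33\right) + 187\right) = -4 + \left(-189 + 187\right) = -4 - 2 = -6$)
$K{\left(T,B \right)} = 36$ ($K{\left(T,B \right)} = \left(-6\right) \left(-6\right) = 36$)
$\frac{V{\left(213 \right)}}{-191739} + \frac{265278}{K{\left(583,-416 \right)}} = \frac{213 - \frac{118}{213}}{-191739} + \frac{265278}{36} = \left(213 - \frac{118}{213}\right) \left(- \frac{1}{191739}\right) + 265278 \cdot \frac{1}{36} = \left(213 - \frac{118}{213}\right) \left(- \frac{1}{191739}\right) + \frac{44213}{6} = \frac{45251}{213} \left(- \frac{1}{191739}\right) + \frac{44213}{6} = - \frac{45251}{40840407} + \frac{44213}{6} = \frac{601892214395}{81680814}$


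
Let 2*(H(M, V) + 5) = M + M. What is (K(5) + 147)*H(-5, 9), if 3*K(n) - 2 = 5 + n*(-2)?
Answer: -1460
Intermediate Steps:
H(M, V) = -5 + M (H(M, V) = -5 + (M + M)/2 = -5 + (2*M)/2 = -5 + M)
K(n) = 7/3 - 2*n/3 (K(n) = ⅔ + (5 + n*(-2))/3 = ⅔ + (5 - 2*n)/3 = ⅔ + (5/3 - 2*n/3) = 7/3 - 2*n/3)
(K(5) + 147)*H(-5, 9) = ((7/3 - ⅔*5) + 147)*(-5 - 5) = ((7/3 - 10/3) + 147)*(-10) = (-1 + 147)*(-10) = 146*(-10) = -1460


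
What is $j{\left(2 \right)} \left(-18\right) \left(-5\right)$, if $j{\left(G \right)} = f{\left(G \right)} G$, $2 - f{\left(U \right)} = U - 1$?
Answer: $180$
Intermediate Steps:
$f{\left(U \right)} = 3 - U$ ($f{\left(U \right)} = 2 - \left(U - 1\right) = 2 - \left(-1 + U\right) = 3 - U$)
$j{\left(G \right)} = G \left(3 - G\right)$ ($j{\left(G \right)} = \left(3 - G\right) G = G \left(3 - G\right)$)
$j{\left(2 \right)} \left(-18\right) \left(-5\right) = 2 \left(3 - 2\right) \left(-18\right) \left(-5\right) = 2 \cdot 1 \left(-18\right) \left(-5\right) = 2 \left(-18\right) \left(-5\right) = \left(-36\right) \left(-5\right) = 180$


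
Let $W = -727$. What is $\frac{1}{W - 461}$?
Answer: $- \frac{1}{1188} \approx -0.00084175$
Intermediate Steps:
$\frac{1}{W - 461} = \frac{1}{-727 - 461} = \frac{1}{-1188} = - \frac{1}{1188}$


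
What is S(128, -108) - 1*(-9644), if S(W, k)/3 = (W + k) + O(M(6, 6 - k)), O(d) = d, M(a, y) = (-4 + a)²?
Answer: 9716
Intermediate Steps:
S(W, k) = 12 + 3*W + 3*k (S(W, k) = 3*((W + k) + (-4 + 6)²) = 3*((W + k) + 2²) = 3*((W + k) + 4) = 3*(4 + W + k) = 12 + 3*W + 3*k)
S(128, -108) - 1*(-9644) = (12 + 3*128 + 3*(-108)) - 1*(-9644) = (12 + 384 - 324) + 9644 = 72 + 9644 = 9716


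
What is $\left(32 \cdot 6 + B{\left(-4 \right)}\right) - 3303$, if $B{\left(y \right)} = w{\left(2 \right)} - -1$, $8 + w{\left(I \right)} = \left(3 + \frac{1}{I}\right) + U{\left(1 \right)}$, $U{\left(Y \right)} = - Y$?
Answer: $- \frac{6231}{2} \approx -3115.5$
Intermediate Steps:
$w{\left(I \right)} = -6 + \frac{1}{I}$ ($w{\left(I \right)} = -8 + \left(\left(3 + \frac{1}{I}\right) - 1\right) = -8 + \left(2 + \frac{1}{I}\right) = -6 + \frac{1}{I}$)
$B{\left(y \right)} = - \frac{9}{2}$ ($B{\left(y \right)} = \left(-6 + \frac{1}{2}\right) - -1 = \left(-6 + \frac{1}{2}\right) + 1 = - \frac{11}{2} + 1 = - \frac{9}{2}$)
$\left(32 \cdot 6 + B{\left(-4 \right)}\right) - 3303 = \left(32 \cdot 6 - \frac{9}{2}\right) - 3303 = \left(192 - \frac{9}{2}\right) - 3303 = \frac{375}{2} - 3303 = - \frac{6231}{2}$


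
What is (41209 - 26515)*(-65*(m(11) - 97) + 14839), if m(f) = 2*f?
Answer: 289677516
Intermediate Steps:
(41209 - 26515)*(-65*(m(11) - 97) + 14839) = (41209 - 26515)*(-65*(2*11 - 97) + 14839) = 14694*(-65*(22 - 97) + 14839) = 14694*(-65*(-75) + 14839) = 14694*(4875 + 14839) = 14694*19714 = 289677516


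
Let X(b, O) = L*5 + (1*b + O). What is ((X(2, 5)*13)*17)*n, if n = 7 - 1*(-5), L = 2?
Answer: 45084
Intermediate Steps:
X(b, O) = 10 + O + b (X(b, O) = 2*5 + (1*b + O) = 10 + (b + O) = 10 + (O + b) = 10 + O + b)
n = 12 (n = 7 + 5 = 12)
((X(2, 5)*13)*17)*n = (((10 + 5 + 2)*13)*17)*12 = ((17*13)*17)*12 = (221*17)*12 = 3757*12 = 45084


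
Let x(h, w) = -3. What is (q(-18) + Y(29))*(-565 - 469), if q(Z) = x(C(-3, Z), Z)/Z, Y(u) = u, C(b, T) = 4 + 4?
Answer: -90475/3 ≈ -30158.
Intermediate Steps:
C(b, T) = 8
q(Z) = -3/Z
(q(-18) + Y(29))*(-565 - 469) = (-3/(-18) + 29)*(-565 - 469) = (-3*(-1/18) + 29)*(-1034) = (⅙ + 29)*(-1034) = (175/6)*(-1034) = -90475/3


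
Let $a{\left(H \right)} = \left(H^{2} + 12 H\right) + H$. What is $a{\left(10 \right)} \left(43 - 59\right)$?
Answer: $-3680$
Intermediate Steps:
$a{\left(H \right)} = H^{2} + 13 H$
$a{\left(10 \right)} \left(43 - 59\right) = 10 \left(13 + 10\right) \left(43 - 59\right) = 10 \cdot 23 \left(-16\right) = 230 \left(-16\right) = -3680$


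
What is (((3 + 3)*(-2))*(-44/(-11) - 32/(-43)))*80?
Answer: -195840/43 ≈ -4554.4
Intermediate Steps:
(((3 + 3)*(-2))*(-44/(-11) - 32/(-43)))*80 = ((6*(-2))*(-44*(-1/11) - 32*(-1/43)))*80 = -12*(4 + 32/43)*80 = -12*204/43*80 = -2448/43*80 = -195840/43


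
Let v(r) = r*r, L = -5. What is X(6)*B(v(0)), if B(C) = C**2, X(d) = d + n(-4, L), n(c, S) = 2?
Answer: 0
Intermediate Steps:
X(d) = 2 + d (X(d) = d + 2 = 2 + d)
v(r) = r**2
X(6)*B(v(0)) = (2 + 6)*(0**2)**2 = 8*0**2 = 8*0 = 0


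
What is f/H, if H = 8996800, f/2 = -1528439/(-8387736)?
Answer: 1528439/37731391622400 ≈ 4.0508e-8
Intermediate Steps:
f = 1528439/4193868 (f = 2*(-1528439/(-8387736)) = 2*(-1528439*(-1/8387736)) = 2*(1528439/8387736) = 1528439/4193868 ≈ 0.36445)
f/H = (1528439/4193868)/8996800 = (1528439/4193868)*(1/8996800) = 1528439/37731391622400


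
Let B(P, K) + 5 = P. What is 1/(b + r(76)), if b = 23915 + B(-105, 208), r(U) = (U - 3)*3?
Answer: 1/24024 ≈ 4.1625e-5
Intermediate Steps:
r(U) = -9 + 3*U (r(U) = (-3 + U)*3 = -9 + 3*U)
B(P, K) = -5 + P
b = 23805 (b = 23915 + (-5 - 105) = 23915 - 110 = 23805)
1/(b + r(76)) = 1/(23805 + (-9 + 3*76)) = 1/(23805 + (-9 + 228)) = 1/(23805 + 219) = 1/24024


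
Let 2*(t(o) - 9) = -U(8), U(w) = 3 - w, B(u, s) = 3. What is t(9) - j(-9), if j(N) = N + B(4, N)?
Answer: 35/2 ≈ 17.500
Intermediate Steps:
j(N) = 3 + N (j(N) = N + 3 = 3 + N)
t(o) = 23/2 (t(o) = 9 + (-(3 - 1*8))/2 = 9 + (-(3 - 8))/2 = 9 + (-1*(-5))/2 = 9 + (1/2)*5 = 9 + 5/2 = 23/2)
t(9) - j(-9) = 23/2 - (3 - 9) = 23/2 - 1*(-6) = 23/2 + 6 = 35/2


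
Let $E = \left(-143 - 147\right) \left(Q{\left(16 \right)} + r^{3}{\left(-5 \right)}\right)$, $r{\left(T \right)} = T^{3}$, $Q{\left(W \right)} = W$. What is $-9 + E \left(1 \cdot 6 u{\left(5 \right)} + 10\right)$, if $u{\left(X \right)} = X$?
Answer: $22656064391$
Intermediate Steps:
$E = 566401610$ ($E = \left(-143 - 147\right) \left(16 + \left(\left(-5\right)^{3}\right)^{3}\right) = - 290 \left(16 + \left(-125\right)^{3}\right) = - 290 \left(16 - 1953125\right) = \left(-290\right) \left(-1953109\right) = 566401610$)
$-9 + E \left(1 \cdot 6 u{\left(5 \right)} + 10\right) = -9 + 566401610 \left(1 \cdot 6 \cdot 5 + 10\right) = -9 + 566401610 \left(6 \cdot 5 + 10\right) = -9 + 566401610 \left(30 + 10\right) = -9 + 566401610 \cdot 40 = -9 + 22656064400 = 22656064391$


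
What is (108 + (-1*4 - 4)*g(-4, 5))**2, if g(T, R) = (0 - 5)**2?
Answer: 8464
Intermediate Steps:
g(T, R) = 25 (g(T, R) = (-5)**2 = 25)
(108 + (-1*4 - 4)*g(-4, 5))**2 = (108 + (-1*4 - 4)*25)**2 = (108 + (-4 - 4)*25)**2 = (108 - 8*25)**2 = (108 - 200)**2 = (-92)**2 = 8464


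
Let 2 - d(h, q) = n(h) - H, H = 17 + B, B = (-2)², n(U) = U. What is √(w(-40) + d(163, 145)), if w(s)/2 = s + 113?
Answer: √6 ≈ 2.4495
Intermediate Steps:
w(s) = 226 + 2*s (w(s) = 2*(s + 113) = 2*(113 + s) = 226 + 2*s)
B = 4
H = 21 (H = 17 + 4 = 21)
d(h, q) = 23 - h (d(h, q) = 2 - (h - 1*21) = 2 - (h - 21) = 2 - (-21 + h) = 2 + (21 - h) = 23 - h)
√(w(-40) + d(163, 145)) = √((226 + 2*(-40)) + (23 - 1*163)) = √((226 - 80) + (23 - 163)) = √(146 - 140) = √6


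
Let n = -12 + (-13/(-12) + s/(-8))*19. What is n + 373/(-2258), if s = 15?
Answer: -737197/27096 ≈ -27.207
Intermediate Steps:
n = -649/24 (n = -12 + (-13/(-12) + 15/(-8))*19 = -12 + (-13*(-1/12) + 15*(-⅛))*19 = -12 + (13/12 - 15/8)*19 = -12 - 19/24*19 = -12 - 361/24 = -649/24 ≈ -27.042)
n + 373/(-2258) = -649/24 + 373/(-2258) = -649/24 + 373*(-1/2258) = -649/24 - 373/2258 = -737197/27096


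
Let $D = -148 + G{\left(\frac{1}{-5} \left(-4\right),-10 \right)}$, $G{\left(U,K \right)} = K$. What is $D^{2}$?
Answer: $24964$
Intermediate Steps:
$D = -158$ ($D = -148 - 10 = -158$)
$D^{2} = \left(-158\right)^{2} = 24964$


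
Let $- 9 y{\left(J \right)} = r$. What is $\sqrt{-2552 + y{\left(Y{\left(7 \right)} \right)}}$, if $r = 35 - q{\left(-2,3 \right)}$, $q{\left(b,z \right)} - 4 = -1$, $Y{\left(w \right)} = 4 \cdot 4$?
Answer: $\frac{10 i \sqrt{230}}{3} \approx 50.552 i$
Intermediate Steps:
$Y{\left(w \right)} = 16$
$q{\left(b,z \right)} = 3$ ($q{\left(b,z \right)} = 4 - 1 = 3$)
$r = 32$ ($r = 35 - 3 = 32$)
$y{\left(J \right)} = - \frac{32}{9}$ ($y{\left(J \right)} = \left(- \frac{1}{9}\right) 32 = - \frac{32}{9}$)
$\sqrt{-2552 + y{\left(Y{\left(7 \right)} \right)}} = \sqrt{-2552 - \frac{32}{9}} = \sqrt{- \frac{23000}{9}} = \frac{10 i \sqrt{230}}{3}$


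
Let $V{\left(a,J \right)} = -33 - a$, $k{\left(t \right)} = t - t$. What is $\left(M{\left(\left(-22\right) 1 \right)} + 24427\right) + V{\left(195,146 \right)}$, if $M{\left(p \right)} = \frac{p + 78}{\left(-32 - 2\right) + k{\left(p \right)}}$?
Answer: $\frac{411355}{17} \approx 24197.0$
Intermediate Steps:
$k{\left(t \right)} = 0$
$M{\left(p \right)} = - \frac{39}{17} - \frac{p}{34}$ ($M{\left(p \right)} = \frac{p + 78}{\left(-32 - 2\right) + 0} = \frac{78 + p}{\left(-32 - 2\right) + 0} = \frac{78 + p}{-34 + 0} = \frac{78 + p}{-34} = \left(78 + p\right) \left(- \frac{1}{34}\right) = - \frac{39}{17} - \frac{p}{34}$)
$\left(M{\left(\left(-22\right) 1 \right)} + 24427\right) + V{\left(195,146 \right)} = \left(\left(- \frac{39}{17} - \frac{\left(-22\right) 1}{34}\right) + 24427\right) - 228 = \left(\left(- \frac{39}{17} - - \frac{11}{17}\right) + 24427\right) - 228 = \left(\left(- \frac{39}{17} + \frac{11}{17}\right) + 24427\right) - 228 = \left(- \frac{28}{17} + 24427\right) - 228 = \frac{415231}{17} - 228 = \frac{411355}{17}$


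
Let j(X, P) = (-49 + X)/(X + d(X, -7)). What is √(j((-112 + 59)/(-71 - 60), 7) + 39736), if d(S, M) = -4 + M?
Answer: √19140497098/694 ≈ 199.35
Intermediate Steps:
j(X, P) = (-49 + X)/(-11 + X) (j(X, P) = (-49 + X)/(X + (-4 - 7)) = (-49 + X)/(X - 11) = (-49 + X)/(-11 + X))
√(j((-112 + 59)/(-71 - 60), 7) + 39736) = √((-49 + (-112 + 59)/(-71 - 60))/(-11 + (-112 + 59)/(-71 - 60)) + 39736) = √((-49 - 53/(-131))/(-11 - 53/(-131)) + 39736) = √((-49 - 53*(-1/131))/(-11 - 53*(-1/131)) + 39736) = √((-49 + 53/131)/(-11 + 53/131) + 39736) = √(-6366/131/(-1388/131) + 39736) = √(-131/1388*(-6366/131) + 39736) = √(3183/694 + 39736) = √(27579967/694) = √19140497098/694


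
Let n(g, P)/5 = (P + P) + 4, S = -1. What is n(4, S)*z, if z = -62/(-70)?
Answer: 62/7 ≈ 8.8571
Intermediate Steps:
z = 31/35 (z = -62*(-1/70) = 31/35 ≈ 0.88571)
n(g, P) = 20 + 10*P (n(g, P) = 5*((P + P) + 4) = 5*(2*P + 4) = 5*(4 + 2*P) = 20 + 10*P)
n(4, S)*z = (20 + 10*(-1))*(31/35) = (20 - 10)*(31/35) = 10*(31/35) = 62/7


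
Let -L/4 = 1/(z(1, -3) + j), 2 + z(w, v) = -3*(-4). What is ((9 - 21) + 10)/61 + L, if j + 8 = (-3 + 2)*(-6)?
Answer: -65/122 ≈ -0.53279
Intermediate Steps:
z(w, v) = 10 (z(w, v) = -2 - 3*(-4) = -2 + 12 = 10)
j = -2 (j = -8 + (-3 + 2)*(-6) = -8 - 1*(-6) = -8 + 6 = -2)
L = -1/2 (L = -4/(10 - 2) = -4/8 = -4*1/8 = -1/2 ≈ -0.50000)
((9 - 21) + 10)/61 + L = ((9 - 21) + 10)/61 - 1/2 = (-12 + 10)*(1/61) - 1/2 = -2*1/61 - 1/2 = -2/61 - 1/2 = -65/122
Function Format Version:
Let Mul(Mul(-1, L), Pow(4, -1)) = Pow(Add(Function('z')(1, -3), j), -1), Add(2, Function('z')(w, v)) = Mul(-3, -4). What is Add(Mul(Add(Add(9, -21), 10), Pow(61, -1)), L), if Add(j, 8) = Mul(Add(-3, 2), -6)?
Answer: Rational(-65, 122) ≈ -0.53279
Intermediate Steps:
Function('z')(w, v) = 10 (Function('z')(w, v) = Add(-2, Mul(-3, -4)) = Add(-2, 12) = 10)
j = -2 (j = Add(-8, Mul(Add(-3, 2), -6)) = Add(-8, Mul(-1, -6)) = Add(-8, 6) = -2)
L = Rational(-1, 2) (L = Mul(-4, Pow(Add(10, -2), -1)) = Mul(-4, Pow(8, -1)) = Mul(-4, Rational(1, 8)) = Rational(-1, 2) ≈ -0.50000)
Add(Mul(Add(Add(9, -21), 10), Pow(61, -1)), L) = Add(Mul(Add(Add(9, -21), 10), Pow(61, -1)), Rational(-1, 2)) = Add(Mul(Add(-12, 10), Rational(1, 61)), Rational(-1, 2)) = Add(Mul(-2, Rational(1, 61)), Rational(-1, 2)) = Add(Rational(-2, 61), Rational(-1, 2)) = Rational(-65, 122)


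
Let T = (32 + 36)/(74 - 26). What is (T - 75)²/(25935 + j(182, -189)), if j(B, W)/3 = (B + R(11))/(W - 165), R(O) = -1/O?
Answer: 506018161/2423637288 ≈ 0.20878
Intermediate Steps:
T = 17/12 (T = 68/48 = 68*(1/48) = 17/12 ≈ 1.4167)
j(B, W) = 3*(-1/11 + B)/(-165 + W) (j(B, W) = 3*((B - 1/11)/(W - 165)) = 3*((B - 1*1/11)/(-165 + W)) = 3*((B - 1/11)/(-165 + W)) = 3*((-1/11 + B)/(-165 + W)) = 3*(-1/11 + B)/(-165 + W))
(T - 75)²/(25935 + j(182, -189)) = (17/12 - 75)²/(25935 + 3*(-1 + 11*182)/(11*(-165 - 189))) = (-883/12)²/(25935 + (3/11)*(-1 + 2002)/(-354)) = 779689/(144*(25935 + (3/11)*(-1/354)*2001)) = 779689/(144*(25935 - 2001/1298)) = 779689/(144*(33661629/1298)) = (779689/144)*(1298/33661629) = 506018161/2423637288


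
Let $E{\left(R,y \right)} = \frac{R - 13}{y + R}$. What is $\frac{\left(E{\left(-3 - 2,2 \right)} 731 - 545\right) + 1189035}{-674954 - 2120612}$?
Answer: $- \frac{596438}{1397783} \approx -0.4267$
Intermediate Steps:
$E{\left(R,y \right)} = \frac{-13 + R}{R + y}$
$\frac{\left(E{\left(-3 - 2,2 \right)} 731 - 545\right) + 1189035}{-674954 - 2120612} = \frac{\left(\frac{-13 - 5}{\left(-3 - 2\right) + 2} \cdot 731 - 545\right) + 1189035}{-674954 - 2120612} = \frac{\left(\frac{-13 - 5}{-5 + 2} \cdot 731 - 545\right) + 1189035}{-2795566} = \left(\left(\frac{1}{-3} \left(-18\right) 731 - 545\right) + 1189035\right) \left(- \frac{1}{2795566}\right) = \left(\left(\left(- \frac{1}{3}\right) \left(-18\right) 731 - 545\right) + 1189035\right) \left(- \frac{1}{2795566}\right) = \left(\left(6 \cdot 731 - 545\right) + 1189035\right) \left(- \frac{1}{2795566}\right) = \left(\left(4386 - 545\right) + 1189035\right) \left(- \frac{1}{2795566}\right) = \left(3841 + 1189035\right) \left(- \frac{1}{2795566}\right) = 1192876 \left(- \frac{1}{2795566}\right) = - \frac{596438}{1397783}$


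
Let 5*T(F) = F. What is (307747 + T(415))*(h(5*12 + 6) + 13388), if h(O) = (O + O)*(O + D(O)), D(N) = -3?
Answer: 6681142320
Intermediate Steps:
T(F) = F/5
h(O) = 2*O*(-3 + O) (h(O) = (O + O)*(O - 3) = (2*O)*(-3 + O) = 2*O*(-3 + O))
(307747 + T(415))*(h(5*12 + 6) + 13388) = (307747 + (1/5)*415)*(2*(5*12 + 6)*(-3 + (5*12 + 6)) + 13388) = (307747 + 83)*(2*(60 + 6)*(-3 + (60 + 6)) + 13388) = 307830*(2*66*(-3 + 66) + 13388) = 307830*(2*66*63 + 13388) = 307830*(8316 + 13388) = 307830*21704 = 6681142320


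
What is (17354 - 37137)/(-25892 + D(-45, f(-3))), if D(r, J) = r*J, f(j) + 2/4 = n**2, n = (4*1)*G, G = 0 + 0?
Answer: 39566/51739 ≈ 0.76472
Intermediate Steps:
G = 0
n = 0 (n = (4*1)*0 = 4*0 = 0)
f(j) = -1/2 (f(j) = -1/2 + 0**2 = -1/2 + 0 = -1/2)
D(r, J) = J*r
(17354 - 37137)/(-25892 + D(-45, f(-3))) = (17354 - 37137)/(-25892 - 1/2*(-45)) = -19783/(-25892 + 45/2) = -19783/(-51739/2) = -19783*(-2/51739) = 39566/51739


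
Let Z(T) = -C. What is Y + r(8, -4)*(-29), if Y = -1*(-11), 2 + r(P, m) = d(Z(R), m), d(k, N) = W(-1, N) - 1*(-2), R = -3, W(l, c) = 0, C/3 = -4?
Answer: 11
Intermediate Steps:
C = -12 (C = 3*(-4) = -12)
Z(T) = 12 (Z(T) = -1*(-12) = 12)
d(k, N) = 2 (d(k, N) = 0 - 1*(-2) = 0 + 2 = 2)
r(P, m) = 0 (r(P, m) = -2 + 2 = 0)
Y = 11
Y + r(8, -4)*(-29) = 11 + 0*(-29) = 11 + 0 = 11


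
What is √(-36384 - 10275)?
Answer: I*√46659 ≈ 216.01*I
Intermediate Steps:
√(-36384 - 10275) = √(-46659) = I*√46659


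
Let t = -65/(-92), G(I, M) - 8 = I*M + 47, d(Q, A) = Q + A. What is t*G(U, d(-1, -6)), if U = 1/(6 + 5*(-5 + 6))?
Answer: 845/22 ≈ 38.409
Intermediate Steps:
d(Q, A) = A + Q
U = 1/11 (U = 1/(6 + 5*1) = 1/(6 + 5) = 1/11 ≈ 0.090909)
G(I, M) = 55 + I*M (G(I, M) = 8 + (I*M + 47) = 8 + (47 + I*M) = 55 + I*M)
t = 65/92 (t = -65*(-1/92) = 65/92 ≈ 0.70652)
t*G(U, d(-1, -6)) = 65*(55 + (-6 - 1)/11)/92 = 65*(55 + (1/11)*(-7))/92 = 65*(55 - 7/11)/92 = (65/92)*(598/11) = 845/22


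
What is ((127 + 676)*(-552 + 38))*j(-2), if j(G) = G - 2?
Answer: 1650968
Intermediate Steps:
j(G) = -2 + G
((127 + 676)*(-552 + 38))*j(-2) = ((127 + 676)*(-552 + 38))*(-2 - 2) = (803*(-514))*(-4) = -412742*(-4) = 1650968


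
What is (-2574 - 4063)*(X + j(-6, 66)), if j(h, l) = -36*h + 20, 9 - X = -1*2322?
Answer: -17037179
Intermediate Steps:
X = 2331 (X = 9 - (-1)*2322 = 9 - 1*(-2322) = 9 + 2322 = 2331)
j(h, l) = 20 - 36*h
(-2574 - 4063)*(X + j(-6, 66)) = (-2574 - 4063)*(2331 + (20 - 36*(-6))) = -6637*(2331 + (20 + 216)) = -6637*(2331 + 236) = -6637*2567 = -17037179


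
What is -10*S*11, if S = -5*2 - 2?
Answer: 1320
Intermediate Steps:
S = -12 (S = -10 - 2 = -12)
-10*S*11 = -10*(-12)*11 = 120*11 = 1320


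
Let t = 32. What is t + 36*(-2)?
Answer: -40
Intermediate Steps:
t + 36*(-2) = 32 + 36*(-2) = 32 - 72 = -40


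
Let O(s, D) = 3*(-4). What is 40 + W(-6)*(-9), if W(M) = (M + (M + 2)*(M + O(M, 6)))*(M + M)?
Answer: 7168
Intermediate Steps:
O(s, D) = -12
W(M) = 2*M*(M + (-12 + M)*(2 + M)) (W(M) = (M + (M + 2)*(M - 12))*(M + M) = (M + (2 + M)*(-12 + M))*(2*M) = (M + (-12 + M)*(2 + M))*(2*M) = 2*M*(M + (-12 + M)*(2 + M)))
40 + W(-6)*(-9) = 40 + (2*(-6)*(-24 + (-6)² - 9*(-6)))*(-9) = 40 + (2*(-6)*(-24 + 36 + 54))*(-9) = 40 + (2*(-6)*66)*(-9) = 40 - 792*(-9) = 40 + 7128 = 7168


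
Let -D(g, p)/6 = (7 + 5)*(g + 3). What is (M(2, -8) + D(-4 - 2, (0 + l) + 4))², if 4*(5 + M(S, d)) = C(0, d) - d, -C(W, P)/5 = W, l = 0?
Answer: 45369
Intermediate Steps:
C(W, P) = -5*W
M(S, d) = -5 - d/4 (M(S, d) = -5 + (-5*0 - d)/4 = -5 + (0 - d)/4 = -5 + (-d)/4 = -5 - d/4)
D(g, p) = -216 - 72*g (D(g, p) = -6*(7 + 5)*(g + 3) = -72*(3 + g) = -6*(36 + 12*g) = -216 - 72*g)
(M(2, -8) + D(-4 - 2, (0 + l) + 4))² = ((-5 - ¼*(-8)) + (-216 - 72*(-4 - 2)))² = ((-5 + 2) + (-216 - 72*(-6)))² = (-3 + (-216 + 432))² = (-3 + 216)² = 213² = 45369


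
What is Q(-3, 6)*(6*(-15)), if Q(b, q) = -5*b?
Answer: -1350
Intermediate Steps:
Q(-3, 6)*(6*(-15)) = (-5*(-3))*(6*(-15)) = 15*(-90) = -1350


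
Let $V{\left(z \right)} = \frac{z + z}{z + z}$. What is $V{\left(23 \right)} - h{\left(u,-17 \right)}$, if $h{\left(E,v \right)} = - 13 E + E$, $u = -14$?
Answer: $-167$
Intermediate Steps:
$V{\left(z \right)} = 1$ ($V{\left(z \right)} = \frac{2 z}{2 z} = 2 z \frac{1}{2 z} = 1$)
$h{\left(E,v \right)} = - 12 E$
$V{\left(23 \right)} - h{\left(u,-17 \right)} = 1 - \left(-12\right) \left(-14\right) = 1 - 168 = -167$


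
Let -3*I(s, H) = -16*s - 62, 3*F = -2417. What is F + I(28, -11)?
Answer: -1907/3 ≈ -635.67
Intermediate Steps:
F = -2417/3 (F = (⅓)*(-2417) = -2417/3 ≈ -805.67)
I(s, H) = 62/3 + 16*s/3 (I(s, H) = -(-16*s - 62)/3 = -(-62 - 16*s)/3 = 62/3 + 16*s/3)
F + I(28, -11) = -2417/3 + (62/3 + (16/3)*28) = -2417/3 + (62/3 + 448/3) = -2417/3 + 170 = -1907/3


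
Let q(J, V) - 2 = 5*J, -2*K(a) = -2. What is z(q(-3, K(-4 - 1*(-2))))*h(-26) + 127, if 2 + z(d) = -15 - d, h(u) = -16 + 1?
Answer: 187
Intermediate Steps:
h(u) = -15
K(a) = 1 (K(a) = -½*(-2) = 1)
q(J, V) = 2 + 5*J
z(d) = -17 - d (z(d) = -2 + (-15 - d) = -17 - d)
z(q(-3, K(-4 - 1*(-2))))*h(-26) + 127 = (-17 - (2 + 5*(-3)))*(-15) + 127 = (-17 - (2 - 15))*(-15) + 127 = (-17 - 1*(-13))*(-15) + 127 = (-17 + 13)*(-15) + 127 = -4*(-15) + 127 = 60 + 127 = 187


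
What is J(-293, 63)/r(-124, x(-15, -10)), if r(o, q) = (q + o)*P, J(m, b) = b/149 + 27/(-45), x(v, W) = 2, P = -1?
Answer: -66/45445 ≈ -0.0014523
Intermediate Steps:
J(m, b) = -⅗ + b/149 (J(m, b) = b*(1/149) + 27*(-1/45) = b/149 - ⅗ = -⅗ + b/149)
r(o, q) = -o - q (r(o, q) = (q + o)*(-1) = (o + q)*(-1) = -o - q)
J(-293, 63)/r(-124, x(-15, -10)) = (-⅗ + (1/149)*63)/(-1*(-124) - 1*2) = (-⅗ + 63/149)/(124 - 2) = -132/745/122 = -132/745*1/122 = -66/45445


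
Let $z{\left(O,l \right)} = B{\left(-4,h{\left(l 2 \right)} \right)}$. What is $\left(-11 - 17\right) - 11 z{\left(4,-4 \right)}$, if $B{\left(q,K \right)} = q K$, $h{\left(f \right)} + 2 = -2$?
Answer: $-204$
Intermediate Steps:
$h{\left(f \right)} = -4$ ($h{\left(f \right)} = -2 - 2 = -4$)
$B{\left(q,K \right)} = K q$
$z{\left(O,l \right)} = 16$ ($z{\left(O,l \right)} = \left(-4\right) \left(-4\right) = 16$)
$\left(-11 - 17\right) - 11 z{\left(4,-4 \right)} = \left(-11 - 17\right) - 176 = -28 - 176 = -204$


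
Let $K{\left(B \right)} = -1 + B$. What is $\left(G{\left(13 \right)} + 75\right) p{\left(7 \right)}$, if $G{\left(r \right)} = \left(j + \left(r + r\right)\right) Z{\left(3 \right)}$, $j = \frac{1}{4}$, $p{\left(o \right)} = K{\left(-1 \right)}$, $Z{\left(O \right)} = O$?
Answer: $- \frac{615}{2} \approx -307.5$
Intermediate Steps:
$p{\left(o \right)} = -2$ ($p{\left(o \right)} = -1 - 1 = -2$)
$j = \frac{1}{4} \approx 0.25$
$G{\left(r \right)} = \frac{3}{4} + 6 r$ ($G{\left(r \right)} = \left(\frac{1}{4} + \left(r + r\right)\right) 3 = \left(\frac{1}{4} + 2 r\right) 3 = \frac{3}{4} + 6 r$)
$\left(G{\left(13 \right)} + 75\right) p{\left(7 \right)} = \left(\left(\frac{3}{4} + 6 \cdot 13\right) + 75\right) \left(-2\right) = \left(\left(\frac{3}{4} + 78\right) + 75\right) \left(-2\right) = \left(\frac{315}{4} + 75\right) \left(-2\right) = \frac{615}{4} \left(-2\right) = - \frac{615}{2}$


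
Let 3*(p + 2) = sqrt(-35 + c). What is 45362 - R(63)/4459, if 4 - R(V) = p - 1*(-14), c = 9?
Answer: 202269166/4459 + I*sqrt(26)/13377 ≈ 45362.0 + 0.00038118*I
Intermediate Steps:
p = -2 + I*sqrt(26)/3 (p = -2 + sqrt(-35 + 9)/3 = -2 + sqrt(-26)/3 = -2 + (I*sqrt(26))/3 = -2 + I*sqrt(26)/3 ≈ -2.0 + 1.6997*I)
R(V) = -8 - I*sqrt(26)/3 (R(V) = 4 - ((-2 + I*sqrt(26)/3) - 1*(-14)) = 4 - ((-2 + I*sqrt(26)/3) + 14) = 4 - (12 + I*sqrt(26)/3) = 4 + (-12 - I*sqrt(26)/3) = -8 - I*sqrt(26)/3)
45362 - R(63)/4459 = 45362 - (-8 - I*sqrt(26)/3)/4459 = 45362 - (-8/4459 - I*sqrt(26)/13377) = 45362 + (8/4459 + I*sqrt(26)/13377) = 202269166/4459 + I*sqrt(26)/13377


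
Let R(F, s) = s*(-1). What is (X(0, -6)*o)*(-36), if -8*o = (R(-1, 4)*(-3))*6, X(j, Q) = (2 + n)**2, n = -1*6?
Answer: 5184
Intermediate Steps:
R(F, s) = -s
n = -6
X(j, Q) = 16 (X(j, Q) = (2 - 6)**2 = (-4)**2 = 16)
o = -9 (o = --1*4*(-3)*6/8 = -(-4*(-3))*6/8 = -3*6/2 = -1/8*72 = -9)
(X(0, -6)*o)*(-36) = (16*(-9))*(-36) = -144*(-36) = 5184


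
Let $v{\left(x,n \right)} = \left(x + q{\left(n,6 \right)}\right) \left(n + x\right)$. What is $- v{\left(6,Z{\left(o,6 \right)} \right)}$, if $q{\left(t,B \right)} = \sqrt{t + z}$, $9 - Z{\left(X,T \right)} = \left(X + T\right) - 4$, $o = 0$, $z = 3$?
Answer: $-78 - 13 \sqrt{10} \approx -119.11$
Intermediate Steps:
$Z{\left(X,T \right)} = 13 - T - X$ ($Z{\left(X,T \right)} = 9 - \left(\left(X + T\right) - 4\right) = 9 - \left(\left(T + X\right) - 4\right) = 9 - \left(-4 + T + X\right) = 13 - T - X$)
$q{\left(t,B \right)} = \sqrt{3 + t}$ ($q{\left(t,B \right)} = \sqrt{t + 3} = \sqrt{3 + t}$)
$v{\left(x,n \right)} = \left(n + x\right) \left(x + \sqrt{3 + n}\right)$ ($v{\left(x,n \right)} = \left(x + \sqrt{3 + n}\right) \left(n + x\right) = \left(n + x\right) \left(x + \sqrt{3 + n}\right)$)
$- v{\left(6,Z{\left(o,6 \right)} \right)} = - (6^{2} + \left(13 - 6 - 0\right) 6 + \left(13 - 6 - 0\right) \sqrt{3 - -7} + 6 \sqrt{3 - -7}) = - (36 + \left(13 - 6 + 0\right) 6 + \left(13 - 6 + 0\right) \sqrt{3 + \left(13 - 6 + 0\right)} + 6 \sqrt{3 + \left(13 - 6 + 0\right)}) = - (36 + 7 \cdot 6 + 7 \sqrt{3 + 7} + 6 \sqrt{3 + 7}) = - (36 + 42 + 7 \sqrt{10} + 6 \sqrt{10}) = - (78 + 13 \sqrt{10}) = -78 - 13 \sqrt{10}$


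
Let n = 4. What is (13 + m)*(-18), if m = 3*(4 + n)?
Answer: -666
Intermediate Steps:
m = 24 (m = 3*(4 + 4) = 3*8 = 24)
(13 + m)*(-18) = (13 + 24)*(-18) = 37*(-18) = -666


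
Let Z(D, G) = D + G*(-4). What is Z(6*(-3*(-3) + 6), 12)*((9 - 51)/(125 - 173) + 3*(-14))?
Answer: -6909/4 ≈ -1727.3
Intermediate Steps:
Z(D, G) = D - 4*G
Z(6*(-3*(-3) + 6), 12)*((9 - 51)/(125 - 173) + 3*(-14)) = (6*(-3*(-3) + 6) - 4*12)*((9 - 51)/(125 - 173) + 3*(-14)) = (6*(9 + 6) - 48)*(-42/(-48) - 42) = (6*15 - 48)*(-42*(-1/48) - 42) = (90 - 48)*(7/8 - 42) = 42*(-329/8) = -6909/4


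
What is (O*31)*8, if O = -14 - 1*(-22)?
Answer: 1984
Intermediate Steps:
O = 8 (O = -14 + 22 = 8)
(O*31)*8 = (8*31)*8 = 248*8 = 1984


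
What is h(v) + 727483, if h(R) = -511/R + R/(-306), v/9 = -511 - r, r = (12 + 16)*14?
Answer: 28717714807/39474 ≈ 7.2751e+5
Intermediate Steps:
r = 392 (r = 28*14 = 392)
v = -8127 (v = 9*(-511 - 1*392) = 9*(-511 - 392) = 9*(-903) = -8127)
h(R) = -511/R - R/306 (h(R) = -511/R + R*(-1/306) = -511/R - R/306)
h(v) + 727483 = (-511/(-8127) - 1/306*(-8127)) + 727483 = (-511*(-1/8127) + 903/34) + 727483 = (73/1161 + 903/34) + 727483 = 1050865/39474 + 727483 = 28717714807/39474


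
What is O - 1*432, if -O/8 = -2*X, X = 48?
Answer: 336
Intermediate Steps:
O = 768 (O = -(-16)*48 = -8*(-96) = 768)
O - 1*432 = 768 - 1*432 = 768 - 432 = 336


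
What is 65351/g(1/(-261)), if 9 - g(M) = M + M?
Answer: 17056611/2351 ≈ 7255.0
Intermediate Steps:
g(M) = 9 - 2*M (g(M) = 9 - (M + M) = 9 - 2*M)
65351/g(1/(-261)) = 65351/(9 - 2/(-261)) = 65351/(9 - 2*(-1/261)) = 65351/(9 + 2/261) = 65351/(2351/261) = 65351*(261/2351) = 17056611/2351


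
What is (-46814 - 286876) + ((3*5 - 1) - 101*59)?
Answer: -339635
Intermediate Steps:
(-46814 - 286876) + ((3*5 - 1) - 101*59) = -333690 + ((15 - 1) - 5959) = -333690 + (14 - 5959) = -333690 - 5945 = -339635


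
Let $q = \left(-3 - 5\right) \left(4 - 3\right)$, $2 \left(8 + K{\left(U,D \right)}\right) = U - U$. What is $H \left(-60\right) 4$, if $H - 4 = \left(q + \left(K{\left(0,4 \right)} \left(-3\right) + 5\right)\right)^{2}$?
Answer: $-106800$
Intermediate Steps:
$K{\left(U,D \right)} = -8$ ($K{\left(U,D \right)} = -8 + \frac{U - U}{2} = -8 + \frac{1}{2} \cdot 0 = -8 + 0 = -8$)
$q = -8$ ($q = \left(-8\right) 1 = -8$)
$H = 445$ ($H = 4 + \left(-8 + \left(\left(-8\right) \left(-3\right) + 5\right)\right)^{2} = 4 + \left(-8 + \left(24 + 5\right)\right)^{2} = 4 + \left(-8 + 29\right)^{2} = 4 + 21^{2} = 4 + 441 = 445$)
$H \left(-60\right) 4 = 445 \left(-60\right) 4 = \left(-26700\right) 4 = -106800$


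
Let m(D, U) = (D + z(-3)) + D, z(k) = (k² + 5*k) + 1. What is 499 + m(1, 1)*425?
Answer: -776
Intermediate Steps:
z(k) = 1 + k² + 5*k
m(D, U) = -5 + 2*D (m(D, U) = (D + (1 + (-3)² + 5*(-3))) + D = (D + (1 + 9 - 15)) + D = (D - 5) + D = (-5 + D) + D = -5 + 2*D)
499 + m(1, 1)*425 = 499 + (-5 + 2*1)*425 = 499 + (-5 + 2)*425 = 499 - 3*425 = 499 - 1275 = -776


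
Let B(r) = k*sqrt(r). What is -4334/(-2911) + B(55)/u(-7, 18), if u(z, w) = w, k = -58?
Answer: 4334/2911 - 29*sqrt(55)/9 ≈ -22.408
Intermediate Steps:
B(r) = -58*sqrt(r)
-4334/(-2911) + B(55)/u(-7, 18) = -4334/(-2911) - 58*sqrt(55)/18 = -4334*(-1/2911) - 58*sqrt(55)*(1/18) = 4334/2911 - 29*sqrt(55)/9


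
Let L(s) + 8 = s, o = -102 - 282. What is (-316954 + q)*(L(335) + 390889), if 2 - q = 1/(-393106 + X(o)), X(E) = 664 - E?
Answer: -24306947855791720/196029 ≈ -1.2400e+11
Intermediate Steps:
o = -384
L(s) = -8 + s
q = 784117/392058 (q = 2 - 1/(-393106 + (664 - 1*(-384))) = 2 - 1/(-393106 + (664 + 384)) = 2 - 1/(-393106 + 1048) = 2 - 1/(-392058) = 2 - 1*(-1/392058) = 2 + 1/392058 = 784117/392058 ≈ 2.0000)
(-316954 + q)*(L(335) + 390889) = (-316954 + 784117/392058)*((-8 + 335) + 390889) = -124263567215*(327 + 390889)/392058 = -124263567215/392058*391216 = -24306947855791720/196029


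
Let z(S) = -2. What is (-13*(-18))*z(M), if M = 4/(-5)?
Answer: -468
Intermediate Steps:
M = -4/5 (M = 4*(-1/5) = -4/5 ≈ -0.80000)
(-13*(-18))*z(M) = -13*(-18)*(-2) = 234*(-2) = -468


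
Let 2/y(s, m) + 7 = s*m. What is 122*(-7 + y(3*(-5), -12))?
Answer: -147498/173 ≈ -852.59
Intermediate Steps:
y(s, m) = 2/(-7 + m*s) (y(s, m) = 2/(-7 + s*m) = 2/(-7 + m*s))
122*(-7 + y(3*(-5), -12)) = 122*(-7 + 2/(-7 - 36*(-5))) = 122*(-7 + 2/(-7 - 12*(-15))) = 122*(-7 + 2/(-7 + 180)) = 122*(-7 + 2/173) = 122*(-1209/173) = -147498/173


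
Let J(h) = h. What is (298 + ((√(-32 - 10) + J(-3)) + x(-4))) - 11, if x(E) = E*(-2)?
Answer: 292 + I*√42 ≈ 292.0 + 6.4807*I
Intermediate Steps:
x(E) = -2*E
(298 + ((√(-32 - 10) + J(-3)) + x(-4))) - 11 = (298 + ((√(-32 - 10) - 3) - 2*(-4))) - 11 = (298 + ((√(-42) - 3) + 8)) - 11 = (298 + ((I*√42 - 3) + 8)) - 11 = (298 + ((-3 + I*√42) + 8)) - 11 = (298 + (5 + I*√42)) - 11 = (303 + I*√42) - 11 = 292 + I*√42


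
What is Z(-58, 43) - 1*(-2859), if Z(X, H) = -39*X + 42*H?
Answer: 6927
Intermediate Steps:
Z(-58, 43) - 1*(-2859) = (-39*(-58) + 42*43) - 1*(-2859) = (2262 + 1806) + 2859 = 4068 + 2859 = 6927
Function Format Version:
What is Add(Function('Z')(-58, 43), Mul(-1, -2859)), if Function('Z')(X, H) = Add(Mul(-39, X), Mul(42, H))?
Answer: 6927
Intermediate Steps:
Add(Function('Z')(-58, 43), Mul(-1, -2859)) = Add(Add(Mul(-39, -58), Mul(42, 43)), Mul(-1, -2859)) = Add(Add(2262, 1806), 2859) = Add(4068, 2859) = 6927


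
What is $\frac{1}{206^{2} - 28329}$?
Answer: $\frac{1}{14107} \approx 7.0887 \cdot 10^{-5}$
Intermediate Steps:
$\frac{1}{206^{2} - 28329} = \frac{1}{42436 - 28329} = \frac{1}{14107}$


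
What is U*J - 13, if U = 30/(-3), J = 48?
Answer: -493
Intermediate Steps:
U = -10 (U = 30*(-⅓) = -10)
U*J - 13 = -10*48 - 13 = -480 - 13 = -493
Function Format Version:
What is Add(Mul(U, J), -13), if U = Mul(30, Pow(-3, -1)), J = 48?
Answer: -493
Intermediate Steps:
U = -10 (U = Mul(30, Rational(-1, 3)) = -10)
Add(Mul(U, J), -13) = Add(Mul(-10, 48), -13) = Add(-480, -13) = -493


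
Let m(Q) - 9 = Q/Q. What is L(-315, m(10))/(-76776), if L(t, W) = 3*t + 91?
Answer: 61/5484 ≈ 0.011123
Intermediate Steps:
m(Q) = 10 (m(Q) = 9 + Q/Q = 9 + 1 = 10)
L(t, W) = 91 + 3*t
L(-315, m(10))/(-76776) = (91 + 3*(-315))/(-76776) = (91 - 945)*(-1/76776) = -854*(-1/76776) = 61/5484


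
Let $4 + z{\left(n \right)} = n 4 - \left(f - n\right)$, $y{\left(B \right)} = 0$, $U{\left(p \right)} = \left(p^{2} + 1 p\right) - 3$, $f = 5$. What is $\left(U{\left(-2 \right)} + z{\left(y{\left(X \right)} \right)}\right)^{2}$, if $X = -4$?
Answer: $100$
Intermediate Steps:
$U{\left(p \right)} = -3 + p + p^{2}$ ($U{\left(p \right)} = \left(p^{2} + p\right) - 3 = \left(p + p^{2}\right) - 3 = -3 + p + p^{2}$)
$z{\left(n \right)} = -9 + 5 n$ ($z{\left(n \right)} = -4 + \left(n 4 + \left(n - 5\right)\right) = -4 + \left(4 n + \left(n - 5\right)\right) = -4 + \left(4 n + \left(-5 + n\right)\right) = -4 + \left(-5 + 5 n\right) = -9 + 5 n$)
$\left(U{\left(-2 \right)} + z{\left(y{\left(X \right)} \right)}\right)^{2} = \left(\left(-3 - 2 + \left(-2\right)^{2}\right) + \left(-9 + 5 \cdot 0\right)\right)^{2} = \left(\left(-3 - 2 + 4\right) + \left(-9 + 0\right)\right)^{2} = \left(-1 - 9\right)^{2} = \left(-10\right)^{2} = 100$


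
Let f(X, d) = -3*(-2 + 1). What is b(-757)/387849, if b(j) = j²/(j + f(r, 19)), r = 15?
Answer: -573049/292438146 ≈ -0.0019596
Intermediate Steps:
f(X, d) = 3 (f(X, d) = -3*(-1) = 3)
b(j) = j²/(3 + j) (b(j) = j²/(j + 3) = j²/(3 + j))
b(-757)/387849 = ((-757)²/(3 - 757))/387849 = (573049/(-754))*(1/387849) = (573049*(-1/754))*(1/387849) = -573049/754*1/387849 = -573049/292438146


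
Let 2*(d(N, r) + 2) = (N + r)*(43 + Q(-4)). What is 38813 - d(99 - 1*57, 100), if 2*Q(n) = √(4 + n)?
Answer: 35762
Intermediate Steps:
Q(n) = √(4 + n)/2
d(N, r) = -2 + 43*N/2 + 43*r/2 (d(N, r) = -2 + ((N + r)*(43 + √(4 - 4)/2))/2 = -2 + ((N + r)*(43 + √0/2))/2 = -2 + ((N + r)*(43 + (½)*0))/2 = -2 + ((N + r)*(43 + 0))/2 = -2 + ((N + r)*43)/2 = -2 + (43*N + 43*r)/2 = -2 + (43*N/2 + 43*r/2) = -2 + 43*N/2 + 43*r/2)
38813 - d(99 - 1*57, 100) = 38813 - (-2 + 43*(99 - 1*57)/2 + (43/2)*100) = 38813 - (-2 + 43*(99 - 57)/2 + 2150) = 38813 - (-2 + (43/2)*42 + 2150) = 38813 - (-2 + 903 + 2150) = 38813 - 1*3051 = 38813 - 3051 = 35762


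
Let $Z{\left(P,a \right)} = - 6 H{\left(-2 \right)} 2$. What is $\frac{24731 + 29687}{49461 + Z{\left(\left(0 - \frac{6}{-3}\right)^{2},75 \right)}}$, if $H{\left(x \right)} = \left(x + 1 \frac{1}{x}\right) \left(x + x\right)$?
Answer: $\frac{54418}{49341} \approx 1.1029$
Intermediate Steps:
$H{\left(x \right)} = 2 x \left(x + \frac{1}{x}\right)$ ($H{\left(x \right)} = \left(x + \frac{1}{x}\right) 2 x = 2 x \left(x + \frac{1}{x}\right)$)
$Z{\left(P,a \right)} = -120$ ($Z{\left(P,a \right)} = - 6 \left(2 + 2 \left(-2\right)^{2}\right) 2 = - 6 \left(2 + 2 \cdot 4\right) 2 = - 6 \left(2 + 8\right) 2 = \left(-6\right) 10 \cdot 2 = \left(-60\right) 2 = -120$)
$\frac{24731 + 29687}{49461 + Z{\left(\left(0 - \frac{6}{-3}\right)^{2},75 \right)}} = \frac{24731 + 29687}{49461 - 120} = \frac{54418}{49341}$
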